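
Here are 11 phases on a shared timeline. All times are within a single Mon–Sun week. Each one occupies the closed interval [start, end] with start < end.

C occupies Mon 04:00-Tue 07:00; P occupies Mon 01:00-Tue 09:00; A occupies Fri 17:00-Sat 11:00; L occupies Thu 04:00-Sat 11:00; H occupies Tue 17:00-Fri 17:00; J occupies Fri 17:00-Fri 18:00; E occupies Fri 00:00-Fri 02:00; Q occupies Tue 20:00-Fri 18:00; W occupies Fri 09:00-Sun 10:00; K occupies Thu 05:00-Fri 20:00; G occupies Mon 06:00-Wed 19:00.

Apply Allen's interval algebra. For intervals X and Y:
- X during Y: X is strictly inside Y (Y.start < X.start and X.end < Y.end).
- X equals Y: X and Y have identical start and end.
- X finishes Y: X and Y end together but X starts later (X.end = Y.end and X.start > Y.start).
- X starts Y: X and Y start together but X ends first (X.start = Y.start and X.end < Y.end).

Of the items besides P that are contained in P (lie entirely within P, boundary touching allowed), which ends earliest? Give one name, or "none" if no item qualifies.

Target P = [Mon 01:00, Tue 09:00].
A [Fri 17:00, Sat 11:00] → after → excluded.
C [Mon 04:00, Tue 07:00] → during → candidate.
E [Fri 00:00, Fri 02:00] → after → excluded.
G [Mon 06:00, Wed 19:00] → overlapped-by → excluded.
H [Tue 17:00, Fri 17:00] → after → excluded.
J [Fri 17:00, Fri 18:00] → after → excluded.
K [Thu 05:00, Fri 20:00] → after → excluded.
L [Thu 04:00, Sat 11:00] → after → excluded.
Q [Tue 20:00, Fri 18:00] → after → excluded.
W [Fri 09:00, Sun 10:00] → after → excluded.
Among candidates, earliest end is Tue 07:00 → C.

C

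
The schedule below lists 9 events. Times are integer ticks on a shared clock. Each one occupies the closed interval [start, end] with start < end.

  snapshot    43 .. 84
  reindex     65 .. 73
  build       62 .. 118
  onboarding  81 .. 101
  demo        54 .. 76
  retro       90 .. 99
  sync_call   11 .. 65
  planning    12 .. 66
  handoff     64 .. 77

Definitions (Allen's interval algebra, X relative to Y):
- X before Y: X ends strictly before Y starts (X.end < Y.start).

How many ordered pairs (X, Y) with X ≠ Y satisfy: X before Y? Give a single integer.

11

Checking all 72 ordered pairs for relation 'before'; matching pairs in alphabetical order:
(demo, onboarding): demo before onboarding ✓
(demo, retro): demo before retro ✓
(handoff, onboarding): handoff before onboarding ✓
(handoff, retro): handoff before retro ✓
(planning, onboarding): planning before onboarding ✓
(planning, retro): planning before retro ✓
(reindex, onboarding): reindex before onboarding ✓
(reindex, retro): reindex before retro ✓
(snapshot, retro): snapshot before retro ✓
(sync_call, onboarding): sync_call before onboarding ✓
(sync_call, retro): sync_call before retro ✓
Count: 11.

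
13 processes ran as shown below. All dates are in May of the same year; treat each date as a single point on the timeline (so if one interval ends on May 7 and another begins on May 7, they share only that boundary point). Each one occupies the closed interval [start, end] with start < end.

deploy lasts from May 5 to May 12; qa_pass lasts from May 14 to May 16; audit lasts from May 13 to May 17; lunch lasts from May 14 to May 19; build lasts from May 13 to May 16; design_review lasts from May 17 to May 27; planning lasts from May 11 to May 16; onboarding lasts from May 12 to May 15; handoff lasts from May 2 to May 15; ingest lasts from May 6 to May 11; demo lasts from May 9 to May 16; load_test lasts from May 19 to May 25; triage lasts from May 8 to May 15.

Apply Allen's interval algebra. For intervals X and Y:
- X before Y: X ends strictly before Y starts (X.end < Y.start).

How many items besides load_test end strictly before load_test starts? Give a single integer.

10

Target load_test = [May 19, May 25].
audit [May 13, May 17] → before → counts.
build [May 13, May 16] → before → counts.
demo [May 9, May 16] → before → counts.
deploy [May 5, May 12] → before → counts.
design_review [May 17, May 27] → contains → no.
handoff [May 2, May 15] → before → counts.
ingest [May 6, May 11] → before → counts.
lunch [May 14, May 19] → meets → no.
onboarding [May 12, May 15] → before → counts.
planning [May 11, May 16] → before → counts.
qa_pass [May 14, May 16] → before → counts.
triage [May 8, May 15] → before → counts.
Total: 10.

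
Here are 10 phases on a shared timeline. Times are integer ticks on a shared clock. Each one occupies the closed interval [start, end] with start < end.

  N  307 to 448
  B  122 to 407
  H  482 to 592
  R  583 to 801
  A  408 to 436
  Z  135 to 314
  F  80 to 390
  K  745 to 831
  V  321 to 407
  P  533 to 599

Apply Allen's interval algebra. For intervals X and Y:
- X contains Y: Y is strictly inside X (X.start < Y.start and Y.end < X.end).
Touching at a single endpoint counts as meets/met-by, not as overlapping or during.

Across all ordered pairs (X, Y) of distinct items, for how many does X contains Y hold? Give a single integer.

4

Checking all 90 ordered pairs for relation 'contains'; matching pairs in alphabetical order:
(B, Z): B contains Z ✓
(F, Z): F contains Z ✓
(N, A): N contains A ✓
(N, V): N contains V ✓
Count: 4.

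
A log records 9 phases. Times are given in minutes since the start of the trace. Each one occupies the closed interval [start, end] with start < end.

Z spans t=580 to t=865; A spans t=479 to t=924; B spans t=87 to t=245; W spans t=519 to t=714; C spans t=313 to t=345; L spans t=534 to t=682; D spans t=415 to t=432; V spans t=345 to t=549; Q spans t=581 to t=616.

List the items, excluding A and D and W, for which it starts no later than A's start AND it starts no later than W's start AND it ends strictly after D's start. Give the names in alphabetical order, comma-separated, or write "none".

Conditions: its start is no later than A's start (X.start <= t=479) AND its start is no later than W's start (X.start <= t=519) AND its end is strictly after D's start (X.end > t=415).
B: start t=87 <= t=479? ✓; start t=87 <= t=519? ✓; end t=245 > t=415? ✗ → no.
C: start t=313 <= t=479? ✓; start t=313 <= t=519? ✓; end t=345 > t=415? ✗ → no.
L: start t=534 <= t=479? ✗; start t=534 <= t=519? ✗; end t=682 > t=415? ✓ → no.
Q: start t=581 <= t=479? ✗; start t=581 <= t=519? ✗; end t=616 > t=415? ✓ → no.
V: start t=345 <= t=479? ✓; start t=345 <= t=519? ✓; end t=549 > t=415? ✓ → yes.
Z: start t=580 <= t=479? ✗; start t=580 <= t=519? ✗; end t=865 > t=415? ✓ → no.
Result: V.

V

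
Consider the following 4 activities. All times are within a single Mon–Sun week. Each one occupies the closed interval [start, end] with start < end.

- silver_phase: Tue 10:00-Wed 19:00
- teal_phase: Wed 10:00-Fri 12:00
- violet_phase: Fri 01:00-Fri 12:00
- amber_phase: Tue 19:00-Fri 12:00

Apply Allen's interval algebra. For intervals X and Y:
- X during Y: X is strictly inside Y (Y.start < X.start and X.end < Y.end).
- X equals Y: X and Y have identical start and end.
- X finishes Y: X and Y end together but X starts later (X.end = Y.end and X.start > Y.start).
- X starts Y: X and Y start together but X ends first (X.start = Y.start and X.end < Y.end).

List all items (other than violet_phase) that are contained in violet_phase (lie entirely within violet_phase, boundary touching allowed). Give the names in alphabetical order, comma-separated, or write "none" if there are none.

none

Target violet_phase = [Fri 01:00, Fri 12:00].
amber_phase [Tue 19:00, Fri 12:00] → finished-by → no.
silver_phase [Tue 10:00, Wed 19:00] → before → no.
teal_phase [Wed 10:00, Fri 12:00] → finished-by → no.
Result: none.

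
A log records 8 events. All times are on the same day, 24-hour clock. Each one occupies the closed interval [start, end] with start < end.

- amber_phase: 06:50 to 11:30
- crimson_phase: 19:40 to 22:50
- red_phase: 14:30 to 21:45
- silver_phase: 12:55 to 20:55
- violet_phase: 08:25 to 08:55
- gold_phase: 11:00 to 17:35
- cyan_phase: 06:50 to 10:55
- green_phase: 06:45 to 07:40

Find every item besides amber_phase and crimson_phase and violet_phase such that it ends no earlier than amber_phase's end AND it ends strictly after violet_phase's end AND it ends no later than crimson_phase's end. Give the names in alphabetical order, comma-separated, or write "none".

Conditions: its end is no earlier than amber_phase's end (X.end >= 11:30) AND its end is strictly after violet_phase's end (X.end > 08:55) AND its end is no later than crimson_phase's end (X.end <= 22:50).
cyan_phase: end 10:55 >= 11:30? ✗; end 10:55 > 08:55? ✓; end 10:55 <= 22:50? ✓ → no.
gold_phase: end 17:35 >= 11:30? ✓; end 17:35 > 08:55? ✓; end 17:35 <= 22:50? ✓ → yes.
green_phase: end 07:40 >= 11:30? ✗; end 07:40 > 08:55? ✗; end 07:40 <= 22:50? ✓ → no.
red_phase: end 21:45 >= 11:30? ✓; end 21:45 > 08:55? ✓; end 21:45 <= 22:50? ✓ → yes.
silver_phase: end 20:55 >= 11:30? ✓; end 20:55 > 08:55? ✓; end 20:55 <= 22:50? ✓ → yes.
Result: gold_phase, red_phase, silver_phase.

gold_phase, red_phase, silver_phase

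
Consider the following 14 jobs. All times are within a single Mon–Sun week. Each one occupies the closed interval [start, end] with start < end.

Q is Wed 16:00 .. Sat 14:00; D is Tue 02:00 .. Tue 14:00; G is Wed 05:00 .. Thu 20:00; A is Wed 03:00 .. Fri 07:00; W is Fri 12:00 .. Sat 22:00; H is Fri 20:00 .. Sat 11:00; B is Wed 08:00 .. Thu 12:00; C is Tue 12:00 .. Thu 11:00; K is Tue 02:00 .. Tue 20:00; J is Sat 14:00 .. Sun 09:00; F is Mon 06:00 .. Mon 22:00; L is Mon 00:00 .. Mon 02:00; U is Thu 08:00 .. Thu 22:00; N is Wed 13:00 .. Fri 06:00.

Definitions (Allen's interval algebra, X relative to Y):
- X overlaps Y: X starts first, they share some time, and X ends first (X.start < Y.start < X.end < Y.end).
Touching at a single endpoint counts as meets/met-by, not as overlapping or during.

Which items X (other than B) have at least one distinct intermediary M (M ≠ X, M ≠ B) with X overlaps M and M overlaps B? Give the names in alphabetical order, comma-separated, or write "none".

Target B = [Wed 08:00, Thu 12:00].
Intermediaries M with M overlaps B: C.
Via C — items with X overlaps C: D, K.
Union: D, K.

D, K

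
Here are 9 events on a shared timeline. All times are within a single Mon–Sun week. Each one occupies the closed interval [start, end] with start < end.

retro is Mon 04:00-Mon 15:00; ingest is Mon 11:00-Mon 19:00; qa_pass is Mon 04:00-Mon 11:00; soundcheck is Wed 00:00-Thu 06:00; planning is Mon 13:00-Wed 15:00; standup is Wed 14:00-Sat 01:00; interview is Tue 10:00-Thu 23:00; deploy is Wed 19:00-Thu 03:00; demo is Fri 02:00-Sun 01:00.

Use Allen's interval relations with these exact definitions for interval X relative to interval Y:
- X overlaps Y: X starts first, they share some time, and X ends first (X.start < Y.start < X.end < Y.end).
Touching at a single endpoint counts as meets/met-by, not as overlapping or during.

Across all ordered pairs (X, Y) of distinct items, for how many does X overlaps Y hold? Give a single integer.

9

Checking all 72 ordered pairs for relation 'overlaps'; matching pairs in alphabetical order:
(ingest, planning): ingest overlaps planning ✓
(interview, standup): interview overlaps standup ✓
(planning, interview): planning overlaps interview ✓
(planning, soundcheck): planning overlaps soundcheck ✓
(planning, standup): planning overlaps standup ✓
(retro, ingest): retro overlaps ingest ✓
(retro, planning): retro overlaps planning ✓
(soundcheck, standup): soundcheck overlaps standup ✓
(standup, demo): standup overlaps demo ✓
Count: 9.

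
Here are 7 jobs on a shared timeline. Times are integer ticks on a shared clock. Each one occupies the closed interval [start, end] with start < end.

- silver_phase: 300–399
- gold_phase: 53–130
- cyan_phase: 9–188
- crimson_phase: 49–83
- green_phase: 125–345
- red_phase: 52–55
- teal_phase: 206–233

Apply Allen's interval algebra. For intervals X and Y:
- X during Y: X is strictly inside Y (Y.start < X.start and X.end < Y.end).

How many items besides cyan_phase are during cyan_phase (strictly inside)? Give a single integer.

3

Target cyan_phase = [9, 188].
crimson_phase [49, 83] → during → counts.
gold_phase [53, 130] → during → counts.
green_phase [125, 345] → overlapped-by → no.
red_phase [52, 55] → during → counts.
silver_phase [300, 399] → after → no.
teal_phase [206, 233] → after → no.
Total: 3.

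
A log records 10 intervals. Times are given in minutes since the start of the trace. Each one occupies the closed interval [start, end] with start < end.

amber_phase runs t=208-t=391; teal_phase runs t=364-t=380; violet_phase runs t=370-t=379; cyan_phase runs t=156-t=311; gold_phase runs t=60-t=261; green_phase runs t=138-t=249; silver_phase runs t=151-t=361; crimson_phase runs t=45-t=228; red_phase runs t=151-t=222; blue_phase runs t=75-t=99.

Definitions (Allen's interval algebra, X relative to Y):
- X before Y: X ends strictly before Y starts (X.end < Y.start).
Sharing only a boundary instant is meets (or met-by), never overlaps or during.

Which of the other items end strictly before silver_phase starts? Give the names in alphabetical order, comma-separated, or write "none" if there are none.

Target silver_phase = [t=151, t=361].
amber_phase [t=208, t=391] → overlapped-by → no.
blue_phase [t=75, t=99] → before → yes.
crimson_phase [t=45, t=228] → overlaps → no.
cyan_phase [t=156, t=311] → during → no.
gold_phase [t=60, t=261] → overlaps → no.
green_phase [t=138, t=249] → overlaps → no.
red_phase [t=151, t=222] → starts → no.
teal_phase [t=364, t=380] → after → no.
violet_phase [t=370, t=379] → after → no.
Result: blue_phase.

blue_phase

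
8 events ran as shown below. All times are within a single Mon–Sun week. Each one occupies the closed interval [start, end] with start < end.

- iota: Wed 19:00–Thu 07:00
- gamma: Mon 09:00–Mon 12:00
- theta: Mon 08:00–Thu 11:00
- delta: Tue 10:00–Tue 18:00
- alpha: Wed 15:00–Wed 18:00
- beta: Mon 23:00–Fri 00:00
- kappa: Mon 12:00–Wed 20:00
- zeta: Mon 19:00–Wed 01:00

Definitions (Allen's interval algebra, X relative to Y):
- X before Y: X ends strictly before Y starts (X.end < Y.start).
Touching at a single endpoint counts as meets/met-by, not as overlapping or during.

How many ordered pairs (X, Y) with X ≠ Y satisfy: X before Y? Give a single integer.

10

Checking all 56 ordered pairs for relation 'before'; matching pairs in alphabetical order:
(alpha, iota): alpha before iota ✓
(delta, alpha): delta before alpha ✓
(delta, iota): delta before iota ✓
(gamma, alpha): gamma before alpha ✓
(gamma, beta): gamma before beta ✓
(gamma, delta): gamma before delta ✓
(gamma, iota): gamma before iota ✓
(gamma, zeta): gamma before zeta ✓
(zeta, alpha): zeta before alpha ✓
(zeta, iota): zeta before iota ✓
Count: 10.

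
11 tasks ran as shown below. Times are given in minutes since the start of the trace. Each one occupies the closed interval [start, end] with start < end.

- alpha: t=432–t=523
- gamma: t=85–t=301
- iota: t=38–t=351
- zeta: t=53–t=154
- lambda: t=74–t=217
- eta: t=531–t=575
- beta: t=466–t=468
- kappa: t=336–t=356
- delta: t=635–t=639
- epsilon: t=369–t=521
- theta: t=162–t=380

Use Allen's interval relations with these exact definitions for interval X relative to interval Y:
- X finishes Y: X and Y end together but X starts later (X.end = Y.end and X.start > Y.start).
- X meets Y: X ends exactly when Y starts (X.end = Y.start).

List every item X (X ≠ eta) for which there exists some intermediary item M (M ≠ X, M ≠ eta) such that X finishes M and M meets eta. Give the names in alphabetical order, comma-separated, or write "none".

none

Target eta = [t=531, t=575].
Intermediaries M with M meets eta: none.
Union: none.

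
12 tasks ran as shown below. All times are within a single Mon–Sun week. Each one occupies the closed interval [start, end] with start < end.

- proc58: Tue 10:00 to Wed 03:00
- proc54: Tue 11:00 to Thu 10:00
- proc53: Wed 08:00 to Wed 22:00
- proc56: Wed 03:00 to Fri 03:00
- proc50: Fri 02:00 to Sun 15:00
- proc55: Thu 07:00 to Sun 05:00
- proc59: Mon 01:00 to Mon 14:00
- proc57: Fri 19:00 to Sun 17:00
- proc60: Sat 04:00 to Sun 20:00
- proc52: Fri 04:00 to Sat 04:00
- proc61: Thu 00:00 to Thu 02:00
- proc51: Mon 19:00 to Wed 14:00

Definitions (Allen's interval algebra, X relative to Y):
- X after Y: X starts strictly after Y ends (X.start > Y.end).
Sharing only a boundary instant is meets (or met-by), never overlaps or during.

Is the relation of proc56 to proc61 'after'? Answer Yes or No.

proc56 = [Wed 03:00, Fri 03:00], proc61 = [Thu 00:00, Thu 02:00].
Actual relation of proc56 to proc61: contains.
Asked whether 'after' holds → No.

No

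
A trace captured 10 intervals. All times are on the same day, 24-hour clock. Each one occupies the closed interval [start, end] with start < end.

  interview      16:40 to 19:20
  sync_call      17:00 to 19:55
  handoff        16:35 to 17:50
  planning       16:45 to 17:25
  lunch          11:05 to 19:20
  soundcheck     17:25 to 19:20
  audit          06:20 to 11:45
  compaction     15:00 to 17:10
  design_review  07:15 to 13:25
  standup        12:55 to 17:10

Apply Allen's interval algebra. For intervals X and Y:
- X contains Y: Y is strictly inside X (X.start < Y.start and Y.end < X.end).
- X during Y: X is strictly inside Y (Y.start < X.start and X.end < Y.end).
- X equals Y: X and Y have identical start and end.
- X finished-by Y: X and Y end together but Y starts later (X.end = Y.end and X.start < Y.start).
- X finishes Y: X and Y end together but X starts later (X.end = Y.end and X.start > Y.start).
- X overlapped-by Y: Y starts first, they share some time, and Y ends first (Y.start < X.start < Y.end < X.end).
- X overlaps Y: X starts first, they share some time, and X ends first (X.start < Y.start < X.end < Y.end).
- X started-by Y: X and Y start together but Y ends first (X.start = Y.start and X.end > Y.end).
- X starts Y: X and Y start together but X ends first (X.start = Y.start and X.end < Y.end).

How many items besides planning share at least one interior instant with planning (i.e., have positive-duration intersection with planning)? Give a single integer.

Target planning = [16:45, 17:25].
audit [06:20, 11:45] → before → no.
compaction [15:00, 17:10] → overlaps → counts.
design_review [07:15, 13:25] → before → no.
handoff [16:35, 17:50] → contains → counts.
interview [16:40, 19:20] → contains → counts.
lunch [11:05, 19:20] → contains → counts.
soundcheck [17:25, 19:20] → met-by → no.
standup [12:55, 17:10] → overlaps → counts.
sync_call [17:00, 19:55] → overlapped-by → counts.
Total: 6.

6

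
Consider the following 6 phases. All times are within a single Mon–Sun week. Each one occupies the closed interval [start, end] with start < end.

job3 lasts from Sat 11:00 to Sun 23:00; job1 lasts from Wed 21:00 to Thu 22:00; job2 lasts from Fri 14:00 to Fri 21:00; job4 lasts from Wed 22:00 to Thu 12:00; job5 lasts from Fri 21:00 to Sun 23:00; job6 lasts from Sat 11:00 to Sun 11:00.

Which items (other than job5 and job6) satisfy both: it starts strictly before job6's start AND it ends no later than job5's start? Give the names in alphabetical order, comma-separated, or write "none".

Conditions: its start is strictly before job6's start (X.start < Sat 11:00) AND its end is no later than job5's start (X.end <= Fri 21:00).
job1: start Wed 21:00 < Sat 11:00? ✓; end Thu 22:00 <= Fri 21:00? ✓ → yes.
job2: start Fri 14:00 < Sat 11:00? ✓; end Fri 21:00 <= Fri 21:00? ✓ → yes.
job3: start Sat 11:00 < Sat 11:00? ✗; end Sun 23:00 <= Fri 21:00? ✗ → no.
job4: start Wed 22:00 < Sat 11:00? ✓; end Thu 12:00 <= Fri 21:00? ✓ → yes.
Result: job1, job2, job4.

job1, job2, job4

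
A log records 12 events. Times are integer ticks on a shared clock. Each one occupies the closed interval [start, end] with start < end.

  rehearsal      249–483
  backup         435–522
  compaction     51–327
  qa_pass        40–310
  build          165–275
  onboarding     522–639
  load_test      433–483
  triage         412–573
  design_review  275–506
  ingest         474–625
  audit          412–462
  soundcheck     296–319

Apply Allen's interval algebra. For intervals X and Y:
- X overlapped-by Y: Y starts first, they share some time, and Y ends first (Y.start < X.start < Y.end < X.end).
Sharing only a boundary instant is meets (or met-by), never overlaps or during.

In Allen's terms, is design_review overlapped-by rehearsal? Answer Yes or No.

design_review = [275, 506], rehearsal = [249, 483].
Actual relation of design_review to rehearsal: overlapped-by.
Asked whether 'overlapped-by' holds → Yes.

Yes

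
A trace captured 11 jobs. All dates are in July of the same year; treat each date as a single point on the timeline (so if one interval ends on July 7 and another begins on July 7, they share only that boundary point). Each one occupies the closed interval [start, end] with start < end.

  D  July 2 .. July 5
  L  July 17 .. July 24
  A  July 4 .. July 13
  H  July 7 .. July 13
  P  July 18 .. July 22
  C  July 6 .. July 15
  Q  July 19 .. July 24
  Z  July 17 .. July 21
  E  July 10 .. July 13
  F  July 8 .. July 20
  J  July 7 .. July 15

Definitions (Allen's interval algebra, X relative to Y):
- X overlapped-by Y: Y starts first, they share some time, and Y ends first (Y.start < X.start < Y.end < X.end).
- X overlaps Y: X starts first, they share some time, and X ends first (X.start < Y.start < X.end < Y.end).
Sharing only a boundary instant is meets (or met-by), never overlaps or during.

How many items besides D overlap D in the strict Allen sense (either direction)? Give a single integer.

1

Target D = [July 2, July 5].
A [July 4, July 13] → overlapped-by → counts.
C [July 6, July 15] → after → no.
E [July 10, July 13] → after → no.
F [July 8, July 20] → after → no.
H [July 7, July 13] → after → no.
J [July 7, July 15] → after → no.
L [July 17, July 24] → after → no.
P [July 18, July 22] → after → no.
Q [July 19, July 24] → after → no.
Z [July 17, July 21] → after → no.
Total: 1.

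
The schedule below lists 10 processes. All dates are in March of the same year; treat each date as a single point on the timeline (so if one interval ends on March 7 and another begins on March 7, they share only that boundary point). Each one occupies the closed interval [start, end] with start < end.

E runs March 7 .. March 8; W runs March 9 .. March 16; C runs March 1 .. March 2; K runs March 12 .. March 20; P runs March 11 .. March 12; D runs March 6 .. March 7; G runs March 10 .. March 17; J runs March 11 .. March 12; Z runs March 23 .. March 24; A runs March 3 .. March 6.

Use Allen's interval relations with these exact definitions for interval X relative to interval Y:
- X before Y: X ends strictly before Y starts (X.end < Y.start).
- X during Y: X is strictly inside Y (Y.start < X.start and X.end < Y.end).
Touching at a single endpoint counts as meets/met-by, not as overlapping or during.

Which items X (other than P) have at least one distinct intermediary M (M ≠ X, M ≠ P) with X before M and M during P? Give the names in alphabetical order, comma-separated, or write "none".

Target P = [March 11, March 12].
Intermediaries M with M during P: none.
Union: none.

none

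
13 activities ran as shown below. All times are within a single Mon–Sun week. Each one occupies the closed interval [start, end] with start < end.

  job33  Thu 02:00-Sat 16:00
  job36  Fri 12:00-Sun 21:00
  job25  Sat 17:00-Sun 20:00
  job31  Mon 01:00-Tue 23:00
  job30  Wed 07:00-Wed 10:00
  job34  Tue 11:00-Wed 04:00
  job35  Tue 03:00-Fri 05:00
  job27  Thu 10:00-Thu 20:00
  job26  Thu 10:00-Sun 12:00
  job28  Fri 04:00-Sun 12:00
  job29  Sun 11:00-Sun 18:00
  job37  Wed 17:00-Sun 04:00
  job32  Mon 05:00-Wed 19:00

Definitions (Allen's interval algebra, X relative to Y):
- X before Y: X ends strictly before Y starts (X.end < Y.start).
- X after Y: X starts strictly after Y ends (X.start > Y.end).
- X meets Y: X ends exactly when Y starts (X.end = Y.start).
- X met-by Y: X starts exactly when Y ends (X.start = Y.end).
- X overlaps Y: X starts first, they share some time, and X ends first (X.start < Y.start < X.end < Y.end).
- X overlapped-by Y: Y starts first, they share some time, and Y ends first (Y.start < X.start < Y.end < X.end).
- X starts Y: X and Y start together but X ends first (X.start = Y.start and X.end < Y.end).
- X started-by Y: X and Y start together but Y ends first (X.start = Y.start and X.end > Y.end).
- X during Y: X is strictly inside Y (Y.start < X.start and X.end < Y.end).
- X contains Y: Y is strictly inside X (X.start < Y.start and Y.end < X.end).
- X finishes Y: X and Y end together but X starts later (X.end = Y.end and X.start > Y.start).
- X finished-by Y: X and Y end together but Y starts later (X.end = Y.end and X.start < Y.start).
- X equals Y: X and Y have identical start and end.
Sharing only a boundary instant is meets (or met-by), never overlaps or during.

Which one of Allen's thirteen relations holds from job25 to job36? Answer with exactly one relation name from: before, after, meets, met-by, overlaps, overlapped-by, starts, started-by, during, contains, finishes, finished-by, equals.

job25 = [Sat 17:00, Sun 20:00]; job36 = [Fri 12:00, Sun 21:00].
Compare endpoints: job25.start > job36.start, job25.start < job36.end, job25.end > job36.start, job25.end < job36.end.
That pattern is 'during'.

during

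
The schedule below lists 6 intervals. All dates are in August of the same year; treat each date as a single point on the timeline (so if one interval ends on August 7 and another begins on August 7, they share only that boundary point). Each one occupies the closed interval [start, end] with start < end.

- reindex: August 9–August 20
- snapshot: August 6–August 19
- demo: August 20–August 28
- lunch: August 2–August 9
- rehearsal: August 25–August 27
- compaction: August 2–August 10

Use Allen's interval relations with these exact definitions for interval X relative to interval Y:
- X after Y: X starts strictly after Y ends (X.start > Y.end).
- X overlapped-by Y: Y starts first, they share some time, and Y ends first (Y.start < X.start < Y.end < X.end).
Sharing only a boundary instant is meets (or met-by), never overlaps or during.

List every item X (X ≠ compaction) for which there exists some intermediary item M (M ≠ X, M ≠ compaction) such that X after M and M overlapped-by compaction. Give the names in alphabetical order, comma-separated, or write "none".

Target compaction = [August 2, August 10].
Intermediaries M with M overlapped-by compaction: reindex, snapshot.
Via reindex — items with X after reindex: rehearsal.
Via snapshot — items with X after snapshot: demo, rehearsal.
Union: demo, rehearsal.

demo, rehearsal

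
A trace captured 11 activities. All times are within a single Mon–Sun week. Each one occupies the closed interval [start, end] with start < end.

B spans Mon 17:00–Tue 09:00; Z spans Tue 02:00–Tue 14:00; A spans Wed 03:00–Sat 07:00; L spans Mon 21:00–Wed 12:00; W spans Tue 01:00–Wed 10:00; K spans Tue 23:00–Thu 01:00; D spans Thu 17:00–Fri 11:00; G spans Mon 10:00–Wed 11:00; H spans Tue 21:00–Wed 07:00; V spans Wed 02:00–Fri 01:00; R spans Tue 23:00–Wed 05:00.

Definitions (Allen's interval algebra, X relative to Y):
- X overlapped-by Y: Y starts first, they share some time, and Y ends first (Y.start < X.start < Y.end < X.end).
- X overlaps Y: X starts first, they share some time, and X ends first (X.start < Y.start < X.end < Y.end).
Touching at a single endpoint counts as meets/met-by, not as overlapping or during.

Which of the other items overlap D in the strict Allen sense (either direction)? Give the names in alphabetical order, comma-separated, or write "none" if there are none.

Target D = [Thu 17:00, Fri 11:00].
A [Wed 03:00, Sat 07:00] → contains → no.
B [Mon 17:00, Tue 09:00] → before → no.
G [Mon 10:00, Wed 11:00] → before → no.
H [Tue 21:00, Wed 07:00] → before → no.
K [Tue 23:00, Thu 01:00] → before → no.
L [Mon 21:00, Wed 12:00] → before → no.
R [Tue 23:00, Wed 05:00] → before → no.
V [Wed 02:00, Fri 01:00] → overlaps → yes.
W [Tue 01:00, Wed 10:00] → before → no.
Z [Tue 02:00, Tue 14:00] → before → no.
Result: V.

V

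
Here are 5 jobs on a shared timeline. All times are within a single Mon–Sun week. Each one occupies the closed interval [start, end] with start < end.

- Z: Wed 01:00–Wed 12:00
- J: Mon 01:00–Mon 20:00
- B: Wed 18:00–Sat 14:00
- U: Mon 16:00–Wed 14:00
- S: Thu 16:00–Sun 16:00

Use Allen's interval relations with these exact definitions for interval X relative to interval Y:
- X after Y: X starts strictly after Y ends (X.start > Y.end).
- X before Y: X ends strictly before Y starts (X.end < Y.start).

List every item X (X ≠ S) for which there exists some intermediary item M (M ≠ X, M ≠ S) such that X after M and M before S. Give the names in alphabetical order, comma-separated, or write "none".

Target S = [Thu 16:00, Sun 16:00].
Intermediaries M with M before S: J, U, Z.
Via J — items with X after J: B, Z.
Via U — items with X after U: B.
Via Z — items with X after Z: B.
Union: B, Z.

B, Z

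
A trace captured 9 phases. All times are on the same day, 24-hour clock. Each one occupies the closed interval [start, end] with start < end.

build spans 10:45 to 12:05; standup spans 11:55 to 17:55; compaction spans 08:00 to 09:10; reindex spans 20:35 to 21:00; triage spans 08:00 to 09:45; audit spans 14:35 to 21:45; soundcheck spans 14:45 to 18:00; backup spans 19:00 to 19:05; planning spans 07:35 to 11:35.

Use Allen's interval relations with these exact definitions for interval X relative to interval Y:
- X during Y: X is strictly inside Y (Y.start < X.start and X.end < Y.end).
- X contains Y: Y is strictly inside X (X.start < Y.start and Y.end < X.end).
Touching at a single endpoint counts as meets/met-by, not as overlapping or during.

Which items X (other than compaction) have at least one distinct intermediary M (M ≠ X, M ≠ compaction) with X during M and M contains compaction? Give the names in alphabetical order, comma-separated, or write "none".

Target compaction = [08:00, 09:10].
Intermediaries M with M contains compaction: planning.
Via planning — items with X during planning: triage.
Union: triage.

triage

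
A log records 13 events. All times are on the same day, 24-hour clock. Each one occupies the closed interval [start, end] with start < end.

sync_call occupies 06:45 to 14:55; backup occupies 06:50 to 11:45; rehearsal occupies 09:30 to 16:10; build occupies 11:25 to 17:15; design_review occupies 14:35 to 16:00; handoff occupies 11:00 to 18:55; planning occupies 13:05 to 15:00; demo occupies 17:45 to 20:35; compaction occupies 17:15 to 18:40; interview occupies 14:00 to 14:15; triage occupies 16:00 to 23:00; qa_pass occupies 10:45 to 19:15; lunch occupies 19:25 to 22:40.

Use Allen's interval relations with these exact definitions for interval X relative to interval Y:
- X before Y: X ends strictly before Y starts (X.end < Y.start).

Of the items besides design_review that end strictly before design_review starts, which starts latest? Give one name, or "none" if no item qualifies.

interview

Target design_review = [14:35, 16:00].
backup [06:50, 11:45] → before → candidate.
build [11:25, 17:15] → contains → excluded.
compaction [17:15, 18:40] → after → excluded.
demo [17:45, 20:35] → after → excluded.
handoff [11:00, 18:55] → contains → excluded.
interview [14:00, 14:15] → before → candidate.
lunch [19:25, 22:40] → after → excluded.
planning [13:05, 15:00] → overlaps → excluded.
qa_pass [10:45, 19:15] → contains → excluded.
rehearsal [09:30, 16:10] → contains → excluded.
sync_call [06:45, 14:55] → overlaps → excluded.
triage [16:00, 23:00] → met-by → excluded.
Among candidates, latest start is 14:00 → interview.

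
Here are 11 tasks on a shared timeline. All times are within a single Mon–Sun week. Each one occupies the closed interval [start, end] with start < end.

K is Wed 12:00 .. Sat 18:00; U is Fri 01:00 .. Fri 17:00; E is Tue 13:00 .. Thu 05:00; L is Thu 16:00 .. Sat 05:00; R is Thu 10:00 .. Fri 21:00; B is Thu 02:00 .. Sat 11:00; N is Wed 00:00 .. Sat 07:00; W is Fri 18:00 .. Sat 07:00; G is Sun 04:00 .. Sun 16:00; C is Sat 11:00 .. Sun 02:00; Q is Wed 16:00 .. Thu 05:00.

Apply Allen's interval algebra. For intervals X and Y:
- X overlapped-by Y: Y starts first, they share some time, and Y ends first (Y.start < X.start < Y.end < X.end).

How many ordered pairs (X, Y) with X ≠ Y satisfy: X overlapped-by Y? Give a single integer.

10

Checking all 110 ordered pairs for relation 'overlapped-by'; matching pairs in alphabetical order:
(B, E): B overlapped-by E ✓
(B, N): B overlapped-by N ✓
(B, Q): B overlapped-by Q ✓
(C, K): C overlapped-by K ✓
(K, E): K overlapped-by E ✓
(K, N): K overlapped-by N ✓
(L, R): L overlapped-by R ✓
(N, E): N overlapped-by E ✓
(W, L): W overlapped-by L ✓
(W, R): W overlapped-by R ✓
Count: 10.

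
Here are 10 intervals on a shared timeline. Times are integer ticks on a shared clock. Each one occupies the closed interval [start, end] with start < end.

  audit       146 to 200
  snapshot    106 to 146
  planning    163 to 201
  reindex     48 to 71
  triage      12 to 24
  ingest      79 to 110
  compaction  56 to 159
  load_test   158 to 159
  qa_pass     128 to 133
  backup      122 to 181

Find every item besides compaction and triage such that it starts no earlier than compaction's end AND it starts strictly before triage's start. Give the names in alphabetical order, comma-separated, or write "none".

Conditions: its start is no earlier than compaction's end (X.start >= 159) AND its start is strictly before triage's start (X.start < 12).
audit: start 146 >= 159? ✗; start 146 < 12? ✗ → no.
backup: start 122 >= 159? ✗; start 122 < 12? ✗ → no.
ingest: start 79 >= 159? ✗; start 79 < 12? ✗ → no.
load_test: start 158 >= 159? ✗; start 158 < 12? ✗ → no.
planning: start 163 >= 159? ✓; start 163 < 12? ✗ → no.
qa_pass: start 128 >= 159? ✗; start 128 < 12? ✗ → no.
reindex: start 48 >= 159? ✗; start 48 < 12? ✗ → no.
snapshot: start 106 >= 159? ✗; start 106 < 12? ✗ → no.
Result: none.

none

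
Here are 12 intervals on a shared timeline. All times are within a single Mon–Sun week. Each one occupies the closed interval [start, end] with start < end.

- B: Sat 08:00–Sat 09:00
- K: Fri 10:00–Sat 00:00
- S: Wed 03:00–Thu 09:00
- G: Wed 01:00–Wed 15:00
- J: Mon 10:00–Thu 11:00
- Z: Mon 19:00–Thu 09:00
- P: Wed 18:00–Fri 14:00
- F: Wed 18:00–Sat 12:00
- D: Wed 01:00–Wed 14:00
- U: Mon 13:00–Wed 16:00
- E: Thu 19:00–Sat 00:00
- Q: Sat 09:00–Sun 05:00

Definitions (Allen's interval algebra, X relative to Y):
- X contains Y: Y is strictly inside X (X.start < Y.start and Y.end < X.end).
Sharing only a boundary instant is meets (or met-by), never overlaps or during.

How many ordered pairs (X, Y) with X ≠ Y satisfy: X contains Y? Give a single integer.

12

Checking all 132 ordered pairs for relation 'contains'; matching pairs in alphabetical order:
(F, B): F contains B ✓
(F, E): F contains E ✓
(F, K): F contains K ✓
(J, D): J contains D ✓
(J, G): J contains G ✓
(J, S): J contains S ✓
(J, U): J contains U ✓
(J, Z): J contains Z ✓
(U, D): U contains D ✓
(U, G): U contains G ✓
(Z, D): Z contains D ✓
(Z, G): Z contains G ✓
Count: 12.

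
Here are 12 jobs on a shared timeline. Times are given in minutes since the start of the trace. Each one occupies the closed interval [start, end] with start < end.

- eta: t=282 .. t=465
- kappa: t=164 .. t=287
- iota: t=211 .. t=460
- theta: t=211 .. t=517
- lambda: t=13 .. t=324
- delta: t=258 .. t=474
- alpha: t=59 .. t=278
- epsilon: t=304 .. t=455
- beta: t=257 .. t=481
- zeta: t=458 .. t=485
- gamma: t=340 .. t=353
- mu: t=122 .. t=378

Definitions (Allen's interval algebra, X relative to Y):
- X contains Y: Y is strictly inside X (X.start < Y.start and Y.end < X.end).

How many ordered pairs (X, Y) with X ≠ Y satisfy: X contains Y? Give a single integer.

22

Checking all 132 ordered pairs for relation 'contains'; matching pairs in alphabetical order:
(beta, delta): beta contains delta ✓
(beta, epsilon): beta contains epsilon ✓
(beta, eta): beta contains eta ✓
(beta, gamma): beta contains gamma ✓
(delta, epsilon): delta contains epsilon ✓
(delta, eta): delta contains eta ✓
(delta, gamma): delta contains gamma ✓
(epsilon, gamma): epsilon contains gamma ✓
(eta, epsilon): eta contains epsilon ✓
(eta, gamma): eta contains gamma ✓
(iota, epsilon): iota contains epsilon ✓
(iota, gamma): iota contains gamma ✓
(lambda, alpha): lambda contains alpha ✓
(lambda, kappa): lambda contains kappa ✓
(mu, gamma): mu contains gamma ✓
(mu, kappa): mu contains kappa ✓
(theta, beta): theta contains beta ✓
(theta, delta): theta contains delta ✓
(theta, epsilon): theta contains epsilon ✓
(theta, eta): theta contains eta ✓
(theta, gamma): theta contains gamma ✓
(theta, zeta): theta contains zeta ✓
Count: 22.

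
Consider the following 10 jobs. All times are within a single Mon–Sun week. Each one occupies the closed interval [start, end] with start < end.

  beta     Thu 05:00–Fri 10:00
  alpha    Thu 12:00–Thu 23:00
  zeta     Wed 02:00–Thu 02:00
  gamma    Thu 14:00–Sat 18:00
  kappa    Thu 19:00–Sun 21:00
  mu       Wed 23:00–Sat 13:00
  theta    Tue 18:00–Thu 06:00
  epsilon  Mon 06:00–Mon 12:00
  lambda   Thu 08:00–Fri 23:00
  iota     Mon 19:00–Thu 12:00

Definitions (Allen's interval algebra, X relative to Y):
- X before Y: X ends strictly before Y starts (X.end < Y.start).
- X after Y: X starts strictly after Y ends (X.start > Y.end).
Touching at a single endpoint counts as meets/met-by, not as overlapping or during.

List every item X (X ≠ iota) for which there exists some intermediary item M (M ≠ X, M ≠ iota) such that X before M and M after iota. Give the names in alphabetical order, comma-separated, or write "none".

epsilon, theta, zeta

Target iota = [Mon 19:00, Thu 12:00].
Intermediaries M with M after iota: gamma, kappa.
Via gamma — items with X before gamma: epsilon, theta, zeta.
Via kappa — items with X before kappa: epsilon, theta, zeta.
Union: epsilon, theta, zeta.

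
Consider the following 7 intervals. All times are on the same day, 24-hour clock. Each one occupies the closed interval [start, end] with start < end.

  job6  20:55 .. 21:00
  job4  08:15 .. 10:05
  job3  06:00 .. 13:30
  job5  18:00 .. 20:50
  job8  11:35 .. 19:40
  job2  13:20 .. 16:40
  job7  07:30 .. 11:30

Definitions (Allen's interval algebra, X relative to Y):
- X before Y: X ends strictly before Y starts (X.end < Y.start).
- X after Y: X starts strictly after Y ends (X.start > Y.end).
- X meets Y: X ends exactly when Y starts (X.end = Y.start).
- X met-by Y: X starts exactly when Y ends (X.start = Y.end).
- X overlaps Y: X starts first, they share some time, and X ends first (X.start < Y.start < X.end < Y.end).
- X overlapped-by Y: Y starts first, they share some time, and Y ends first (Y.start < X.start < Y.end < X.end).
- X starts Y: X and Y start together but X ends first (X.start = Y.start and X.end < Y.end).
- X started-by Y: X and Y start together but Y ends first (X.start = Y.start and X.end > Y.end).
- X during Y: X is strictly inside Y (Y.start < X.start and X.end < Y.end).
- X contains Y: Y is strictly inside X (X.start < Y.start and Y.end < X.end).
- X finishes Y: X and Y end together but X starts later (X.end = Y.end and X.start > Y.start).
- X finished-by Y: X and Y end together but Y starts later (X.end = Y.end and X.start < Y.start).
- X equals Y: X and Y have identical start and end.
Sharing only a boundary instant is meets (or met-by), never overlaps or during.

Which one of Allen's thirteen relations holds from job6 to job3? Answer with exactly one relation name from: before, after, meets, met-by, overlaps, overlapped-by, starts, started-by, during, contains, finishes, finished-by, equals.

after

job6 = [20:55, 21:00]; job3 = [06:00, 13:30].
Compare endpoints: job6.start > job3.start, job6.start > job3.end, job6.end > job3.start, job6.end > job3.end.
That pattern is 'after'.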